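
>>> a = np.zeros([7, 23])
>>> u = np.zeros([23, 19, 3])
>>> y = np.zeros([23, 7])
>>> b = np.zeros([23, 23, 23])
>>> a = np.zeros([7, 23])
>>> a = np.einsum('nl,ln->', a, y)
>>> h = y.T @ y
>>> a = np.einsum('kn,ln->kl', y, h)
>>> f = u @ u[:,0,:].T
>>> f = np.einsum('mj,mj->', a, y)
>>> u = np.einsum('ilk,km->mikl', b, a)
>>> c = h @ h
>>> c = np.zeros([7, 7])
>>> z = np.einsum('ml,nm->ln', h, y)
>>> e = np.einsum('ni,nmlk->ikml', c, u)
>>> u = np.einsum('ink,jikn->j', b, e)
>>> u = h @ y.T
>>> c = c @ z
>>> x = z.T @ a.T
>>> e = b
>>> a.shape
(23, 7)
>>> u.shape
(7, 23)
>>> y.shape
(23, 7)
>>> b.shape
(23, 23, 23)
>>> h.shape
(7, 7)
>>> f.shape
()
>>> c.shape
(7, 23)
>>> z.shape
(7, 23)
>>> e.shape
(23, 23, 23)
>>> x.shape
(23, 23)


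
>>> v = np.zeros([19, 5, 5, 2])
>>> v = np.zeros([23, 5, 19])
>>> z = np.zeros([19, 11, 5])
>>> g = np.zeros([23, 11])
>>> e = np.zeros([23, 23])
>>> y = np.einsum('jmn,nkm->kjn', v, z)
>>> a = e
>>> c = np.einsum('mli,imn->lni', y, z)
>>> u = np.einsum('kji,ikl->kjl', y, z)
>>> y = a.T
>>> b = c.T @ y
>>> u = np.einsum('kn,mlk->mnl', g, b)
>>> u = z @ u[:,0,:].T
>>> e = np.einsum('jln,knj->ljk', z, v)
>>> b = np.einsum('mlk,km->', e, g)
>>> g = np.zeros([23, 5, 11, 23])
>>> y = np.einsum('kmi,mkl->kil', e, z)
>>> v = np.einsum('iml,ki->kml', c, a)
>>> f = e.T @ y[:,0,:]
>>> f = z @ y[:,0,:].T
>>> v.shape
(23, 5, 19)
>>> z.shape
(19, 11, 5)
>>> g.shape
(23, 5, 11, 23)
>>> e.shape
(11, 19, 23)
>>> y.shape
(11, 23, 5)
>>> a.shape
(23, 23)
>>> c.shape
(23, 5, 19)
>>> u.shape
(19, 11, 19)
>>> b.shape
()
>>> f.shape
(19, 11, 11)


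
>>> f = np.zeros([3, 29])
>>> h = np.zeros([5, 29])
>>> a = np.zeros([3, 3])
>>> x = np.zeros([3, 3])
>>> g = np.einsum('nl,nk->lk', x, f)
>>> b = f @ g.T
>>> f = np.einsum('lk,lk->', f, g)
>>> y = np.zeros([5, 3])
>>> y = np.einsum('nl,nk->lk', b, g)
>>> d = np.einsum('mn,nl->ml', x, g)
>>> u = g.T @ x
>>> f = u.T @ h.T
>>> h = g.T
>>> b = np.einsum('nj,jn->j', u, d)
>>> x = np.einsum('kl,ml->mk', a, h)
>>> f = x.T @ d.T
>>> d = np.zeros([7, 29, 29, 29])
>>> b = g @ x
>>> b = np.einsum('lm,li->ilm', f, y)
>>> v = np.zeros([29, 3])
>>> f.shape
(3, 3)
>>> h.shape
(29, 3)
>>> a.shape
(3, 3)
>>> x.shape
(29, 3)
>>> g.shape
(3, 29)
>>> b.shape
(29, 3, 3)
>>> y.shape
(3, 29)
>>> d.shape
(7, 29, 29, 29)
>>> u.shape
(29, 3)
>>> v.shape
(29, 3)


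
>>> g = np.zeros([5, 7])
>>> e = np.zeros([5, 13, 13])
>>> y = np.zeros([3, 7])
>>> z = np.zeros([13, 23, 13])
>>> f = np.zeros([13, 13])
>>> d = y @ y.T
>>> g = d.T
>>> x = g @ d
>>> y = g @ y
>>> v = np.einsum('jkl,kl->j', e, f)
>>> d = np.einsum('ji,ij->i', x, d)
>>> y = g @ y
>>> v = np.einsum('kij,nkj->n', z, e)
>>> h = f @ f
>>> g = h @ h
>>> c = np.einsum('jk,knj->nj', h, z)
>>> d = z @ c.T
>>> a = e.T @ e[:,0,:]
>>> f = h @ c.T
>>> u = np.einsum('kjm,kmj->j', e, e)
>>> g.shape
(13, 13)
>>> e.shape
(5, 13, 13)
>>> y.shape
(3, 7)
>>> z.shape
(13, 23, 13)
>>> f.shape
(13, 23)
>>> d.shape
(13, 23, 23)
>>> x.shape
(3, 3)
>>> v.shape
(5,)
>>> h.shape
(13, 13)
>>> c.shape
(23, 13)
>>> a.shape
(13, 13, 13)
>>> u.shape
(13,)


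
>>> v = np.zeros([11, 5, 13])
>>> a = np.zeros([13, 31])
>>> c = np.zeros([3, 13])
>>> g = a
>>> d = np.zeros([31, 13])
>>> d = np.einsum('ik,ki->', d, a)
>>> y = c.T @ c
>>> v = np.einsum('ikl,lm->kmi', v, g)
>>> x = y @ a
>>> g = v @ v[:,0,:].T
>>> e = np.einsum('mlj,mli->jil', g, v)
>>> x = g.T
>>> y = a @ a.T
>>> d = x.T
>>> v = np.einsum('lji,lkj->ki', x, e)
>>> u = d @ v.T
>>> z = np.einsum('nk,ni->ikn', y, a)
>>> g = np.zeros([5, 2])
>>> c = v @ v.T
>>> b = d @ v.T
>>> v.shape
(11, 5)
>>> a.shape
(13, 31)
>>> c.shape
(11, 11)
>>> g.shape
(5, 2)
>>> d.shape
(5, 31, 5)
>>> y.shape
(13, 13)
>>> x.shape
(5, 31, 5)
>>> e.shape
(5, 11, 31)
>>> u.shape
(5, 31, 11)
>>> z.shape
(31, 13, 13)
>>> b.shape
(5, 31, 11)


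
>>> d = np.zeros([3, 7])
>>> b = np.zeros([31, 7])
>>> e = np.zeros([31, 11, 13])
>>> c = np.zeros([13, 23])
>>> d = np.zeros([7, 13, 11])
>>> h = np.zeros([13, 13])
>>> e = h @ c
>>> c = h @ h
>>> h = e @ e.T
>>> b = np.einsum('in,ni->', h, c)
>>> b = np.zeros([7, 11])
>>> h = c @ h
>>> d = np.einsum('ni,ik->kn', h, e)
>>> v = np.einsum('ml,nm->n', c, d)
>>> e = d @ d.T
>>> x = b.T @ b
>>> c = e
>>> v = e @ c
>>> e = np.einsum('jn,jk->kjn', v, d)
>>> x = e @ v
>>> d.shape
(23, 13)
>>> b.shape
(7, 11)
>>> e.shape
(13, 23, 23)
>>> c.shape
(23, 23)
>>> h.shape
(13, 13)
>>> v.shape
(23, 23)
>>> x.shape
(13, 23, 23)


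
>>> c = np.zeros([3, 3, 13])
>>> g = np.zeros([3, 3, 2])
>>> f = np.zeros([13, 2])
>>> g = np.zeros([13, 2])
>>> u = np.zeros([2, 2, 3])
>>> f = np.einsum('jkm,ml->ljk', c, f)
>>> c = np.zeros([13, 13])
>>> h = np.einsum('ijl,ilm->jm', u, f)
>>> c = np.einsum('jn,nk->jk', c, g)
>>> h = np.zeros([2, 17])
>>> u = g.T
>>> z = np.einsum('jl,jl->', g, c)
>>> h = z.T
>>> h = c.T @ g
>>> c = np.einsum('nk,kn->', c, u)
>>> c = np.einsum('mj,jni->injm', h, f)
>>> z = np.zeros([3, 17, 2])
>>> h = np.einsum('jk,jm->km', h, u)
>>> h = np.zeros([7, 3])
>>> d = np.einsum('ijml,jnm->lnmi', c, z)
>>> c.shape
(3, 3, 2, 2)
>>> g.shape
(13, 2)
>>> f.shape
(2, 3, 3)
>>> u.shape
(2, 13)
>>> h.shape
(7, 3)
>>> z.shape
(3, 17, 2)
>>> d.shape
(2, 17, 2, 3)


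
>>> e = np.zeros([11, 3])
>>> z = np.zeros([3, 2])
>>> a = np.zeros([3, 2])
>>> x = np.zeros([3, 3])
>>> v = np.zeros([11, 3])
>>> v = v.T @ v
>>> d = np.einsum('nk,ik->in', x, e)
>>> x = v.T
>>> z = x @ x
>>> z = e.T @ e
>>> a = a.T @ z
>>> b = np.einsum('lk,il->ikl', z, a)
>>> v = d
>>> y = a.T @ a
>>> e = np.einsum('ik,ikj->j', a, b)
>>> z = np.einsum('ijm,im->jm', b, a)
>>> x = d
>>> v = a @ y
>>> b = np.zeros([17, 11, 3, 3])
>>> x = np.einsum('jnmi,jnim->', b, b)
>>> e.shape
(3,)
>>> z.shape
(3, 3)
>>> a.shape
(2, 3)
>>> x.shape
()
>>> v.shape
(2, 3)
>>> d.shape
(11, 3)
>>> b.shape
(17, 11, 3, 3)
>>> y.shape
(3, 3)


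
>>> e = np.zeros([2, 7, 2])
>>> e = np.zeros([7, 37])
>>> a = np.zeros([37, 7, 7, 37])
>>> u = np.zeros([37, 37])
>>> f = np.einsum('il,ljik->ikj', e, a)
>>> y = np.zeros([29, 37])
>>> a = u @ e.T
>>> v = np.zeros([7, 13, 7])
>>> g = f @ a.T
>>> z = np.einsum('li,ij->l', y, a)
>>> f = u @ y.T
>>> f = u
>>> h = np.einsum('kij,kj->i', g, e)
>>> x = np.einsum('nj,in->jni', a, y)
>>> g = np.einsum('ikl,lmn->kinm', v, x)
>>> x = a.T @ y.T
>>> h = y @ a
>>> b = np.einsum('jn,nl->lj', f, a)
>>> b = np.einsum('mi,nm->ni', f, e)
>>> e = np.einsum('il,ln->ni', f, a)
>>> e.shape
(7, 37)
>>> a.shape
(37, 7)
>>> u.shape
(37, 37)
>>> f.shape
(37, 37)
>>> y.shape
(29, 37)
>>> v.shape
(7, 13, 7)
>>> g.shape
(13, 7, 29, 37)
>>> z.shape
(29,)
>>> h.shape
(29, 7)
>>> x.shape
(7, 29)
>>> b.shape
(7, 37)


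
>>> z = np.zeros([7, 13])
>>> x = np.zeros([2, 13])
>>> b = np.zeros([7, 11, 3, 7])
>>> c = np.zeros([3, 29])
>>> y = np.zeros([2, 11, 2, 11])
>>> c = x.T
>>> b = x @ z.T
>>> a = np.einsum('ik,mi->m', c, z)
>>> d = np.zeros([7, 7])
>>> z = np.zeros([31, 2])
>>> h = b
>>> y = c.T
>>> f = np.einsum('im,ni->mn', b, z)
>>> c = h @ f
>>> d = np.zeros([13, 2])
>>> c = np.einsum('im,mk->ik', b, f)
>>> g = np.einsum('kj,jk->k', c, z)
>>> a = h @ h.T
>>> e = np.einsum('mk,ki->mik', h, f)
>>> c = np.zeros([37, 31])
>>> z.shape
(31, 2)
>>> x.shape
(2, 13)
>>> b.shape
(2, 7)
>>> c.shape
(37, 31)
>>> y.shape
(2, 13)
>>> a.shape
(2, 2)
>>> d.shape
(13, 2)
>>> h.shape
(2, 7)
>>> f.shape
(7, 31)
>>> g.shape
(2,)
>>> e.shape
(2, 31, 7)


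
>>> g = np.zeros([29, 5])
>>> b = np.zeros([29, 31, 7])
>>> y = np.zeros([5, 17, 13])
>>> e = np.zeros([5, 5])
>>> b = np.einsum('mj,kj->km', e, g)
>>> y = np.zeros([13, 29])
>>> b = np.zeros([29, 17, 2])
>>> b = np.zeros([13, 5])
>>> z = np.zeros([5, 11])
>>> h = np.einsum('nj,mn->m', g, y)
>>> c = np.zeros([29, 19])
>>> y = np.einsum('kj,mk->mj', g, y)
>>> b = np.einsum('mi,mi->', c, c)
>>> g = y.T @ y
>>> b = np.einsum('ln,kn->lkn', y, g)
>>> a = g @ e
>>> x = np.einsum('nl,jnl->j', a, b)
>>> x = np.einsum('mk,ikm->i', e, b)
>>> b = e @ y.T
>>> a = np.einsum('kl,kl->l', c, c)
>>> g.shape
(5, 5)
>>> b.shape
(5, 13)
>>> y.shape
(13, 5)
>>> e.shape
(5, 5)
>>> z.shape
(5, 11)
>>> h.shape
(13,)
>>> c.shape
(29, 19)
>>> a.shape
(19,)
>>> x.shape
(13,)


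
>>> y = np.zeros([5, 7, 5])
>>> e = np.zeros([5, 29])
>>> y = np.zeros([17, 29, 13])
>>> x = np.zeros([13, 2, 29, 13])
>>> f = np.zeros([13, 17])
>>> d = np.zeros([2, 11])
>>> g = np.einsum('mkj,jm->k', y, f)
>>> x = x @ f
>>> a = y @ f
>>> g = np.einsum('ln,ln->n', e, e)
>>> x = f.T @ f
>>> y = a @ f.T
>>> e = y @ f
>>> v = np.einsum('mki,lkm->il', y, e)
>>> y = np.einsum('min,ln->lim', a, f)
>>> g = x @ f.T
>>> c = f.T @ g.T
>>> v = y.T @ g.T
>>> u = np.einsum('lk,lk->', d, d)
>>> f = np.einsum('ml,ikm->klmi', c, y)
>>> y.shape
(13, 29, 17)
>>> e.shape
(17, 29, 17)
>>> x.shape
(17, 17)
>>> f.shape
(29, 17, 17, 13)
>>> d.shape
(2, 11)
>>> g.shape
(17, 13)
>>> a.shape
(17, 29, 17)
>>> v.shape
(17, 29, 17)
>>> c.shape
(17, 17)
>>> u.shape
()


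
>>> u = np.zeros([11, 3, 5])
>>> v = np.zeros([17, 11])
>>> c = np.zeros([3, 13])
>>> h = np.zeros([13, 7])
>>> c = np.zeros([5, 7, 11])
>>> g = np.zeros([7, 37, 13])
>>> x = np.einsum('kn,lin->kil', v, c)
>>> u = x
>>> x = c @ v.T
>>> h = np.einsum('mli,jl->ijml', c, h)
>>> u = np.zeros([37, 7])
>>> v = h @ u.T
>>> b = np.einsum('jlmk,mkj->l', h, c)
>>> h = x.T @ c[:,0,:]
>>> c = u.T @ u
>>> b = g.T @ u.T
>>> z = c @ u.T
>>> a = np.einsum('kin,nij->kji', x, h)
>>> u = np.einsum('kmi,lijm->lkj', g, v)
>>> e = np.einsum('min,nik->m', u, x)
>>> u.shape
(11, 7, 5)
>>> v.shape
(11, 13, 5, 37)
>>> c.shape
(7, 7)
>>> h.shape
(17, 7, 11)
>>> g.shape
(7, 37, 13)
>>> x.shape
(5, 7, 17)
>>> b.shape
(13, 37, 37)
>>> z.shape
(7, 37)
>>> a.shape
(5, 11, 7)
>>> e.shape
(11,)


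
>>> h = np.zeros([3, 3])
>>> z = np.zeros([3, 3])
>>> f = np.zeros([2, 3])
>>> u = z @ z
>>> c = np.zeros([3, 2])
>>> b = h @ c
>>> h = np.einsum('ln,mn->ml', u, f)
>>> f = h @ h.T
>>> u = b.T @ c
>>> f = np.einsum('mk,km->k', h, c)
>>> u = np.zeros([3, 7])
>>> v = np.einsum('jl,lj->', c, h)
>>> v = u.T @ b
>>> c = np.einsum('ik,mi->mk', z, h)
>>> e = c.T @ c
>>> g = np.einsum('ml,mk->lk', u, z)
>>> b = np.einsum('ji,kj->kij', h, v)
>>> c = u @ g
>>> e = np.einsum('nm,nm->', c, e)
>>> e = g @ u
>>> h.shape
(2, 3)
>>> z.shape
(3, 3)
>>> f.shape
(3,)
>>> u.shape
(3, 7)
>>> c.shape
(3, 3)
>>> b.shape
(7, 3, 2)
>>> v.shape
(7, 2)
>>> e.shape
(7, 7)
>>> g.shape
(7, 3)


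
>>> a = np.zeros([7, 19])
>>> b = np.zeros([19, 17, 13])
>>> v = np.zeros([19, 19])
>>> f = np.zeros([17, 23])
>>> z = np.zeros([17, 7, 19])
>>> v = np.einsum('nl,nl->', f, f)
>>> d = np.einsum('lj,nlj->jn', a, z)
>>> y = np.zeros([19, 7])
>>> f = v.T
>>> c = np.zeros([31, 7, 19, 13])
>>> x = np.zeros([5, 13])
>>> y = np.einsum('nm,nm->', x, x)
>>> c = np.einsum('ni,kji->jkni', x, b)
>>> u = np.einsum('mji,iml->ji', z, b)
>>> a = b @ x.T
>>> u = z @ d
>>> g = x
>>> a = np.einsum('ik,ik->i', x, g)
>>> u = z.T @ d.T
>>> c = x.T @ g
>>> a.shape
(5,)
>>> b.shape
(19, 17, 13)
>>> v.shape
()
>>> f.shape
()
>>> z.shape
(17, 7, 19)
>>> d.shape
(19, 17)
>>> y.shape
()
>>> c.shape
(13, 13)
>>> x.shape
(5, 13)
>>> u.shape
(19, 7, 19)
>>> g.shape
(5, 13)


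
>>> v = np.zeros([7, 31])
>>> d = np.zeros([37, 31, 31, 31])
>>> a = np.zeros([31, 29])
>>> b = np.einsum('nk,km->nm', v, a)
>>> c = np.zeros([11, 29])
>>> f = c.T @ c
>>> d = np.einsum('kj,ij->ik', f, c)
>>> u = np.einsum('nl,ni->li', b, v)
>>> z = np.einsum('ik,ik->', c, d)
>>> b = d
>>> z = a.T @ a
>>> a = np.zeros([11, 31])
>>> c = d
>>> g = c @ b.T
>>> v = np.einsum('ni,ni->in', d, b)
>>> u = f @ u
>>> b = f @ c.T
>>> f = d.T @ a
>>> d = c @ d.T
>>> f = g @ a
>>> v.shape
(29, 11)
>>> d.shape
(11, 11)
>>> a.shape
(11, 31)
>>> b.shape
(29, 11)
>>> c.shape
(11, 29)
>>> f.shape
(11, 31)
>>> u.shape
(29, 31)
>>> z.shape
(29, 29)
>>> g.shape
(11, 11)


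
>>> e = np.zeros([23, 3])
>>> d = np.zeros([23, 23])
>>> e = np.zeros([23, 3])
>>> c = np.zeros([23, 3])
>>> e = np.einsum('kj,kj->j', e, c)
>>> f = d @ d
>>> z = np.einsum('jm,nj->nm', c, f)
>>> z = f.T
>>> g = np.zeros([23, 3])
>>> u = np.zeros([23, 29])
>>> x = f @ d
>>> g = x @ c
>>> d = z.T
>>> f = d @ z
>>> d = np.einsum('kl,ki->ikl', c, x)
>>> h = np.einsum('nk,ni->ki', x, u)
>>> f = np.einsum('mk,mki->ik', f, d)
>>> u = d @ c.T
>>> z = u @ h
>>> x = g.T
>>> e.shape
(3,)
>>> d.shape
(23, 23, 3)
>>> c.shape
(23, 3)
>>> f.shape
(3, 23)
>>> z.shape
(23, 23, 29)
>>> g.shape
(23, 3)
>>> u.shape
(23, 23, 23)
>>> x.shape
(3, 23)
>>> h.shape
(23, 29)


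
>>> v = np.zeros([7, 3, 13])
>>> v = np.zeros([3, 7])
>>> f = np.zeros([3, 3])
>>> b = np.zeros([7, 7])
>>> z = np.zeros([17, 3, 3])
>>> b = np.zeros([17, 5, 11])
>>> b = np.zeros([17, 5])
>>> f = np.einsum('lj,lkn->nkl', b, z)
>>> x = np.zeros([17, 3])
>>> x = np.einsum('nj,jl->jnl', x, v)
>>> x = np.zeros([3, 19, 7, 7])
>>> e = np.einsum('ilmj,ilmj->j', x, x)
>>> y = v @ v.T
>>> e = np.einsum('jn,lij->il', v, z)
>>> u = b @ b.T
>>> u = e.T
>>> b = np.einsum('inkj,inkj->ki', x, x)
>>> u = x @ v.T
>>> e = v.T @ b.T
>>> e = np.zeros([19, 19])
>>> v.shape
(3, 7)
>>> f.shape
(3, 3, 17)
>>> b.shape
(7, 3)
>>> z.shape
(17, 3, 3)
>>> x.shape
(3, 19, 7, 7)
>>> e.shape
(19, 19)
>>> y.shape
(3, 3)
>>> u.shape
(3, 19, 7, 3)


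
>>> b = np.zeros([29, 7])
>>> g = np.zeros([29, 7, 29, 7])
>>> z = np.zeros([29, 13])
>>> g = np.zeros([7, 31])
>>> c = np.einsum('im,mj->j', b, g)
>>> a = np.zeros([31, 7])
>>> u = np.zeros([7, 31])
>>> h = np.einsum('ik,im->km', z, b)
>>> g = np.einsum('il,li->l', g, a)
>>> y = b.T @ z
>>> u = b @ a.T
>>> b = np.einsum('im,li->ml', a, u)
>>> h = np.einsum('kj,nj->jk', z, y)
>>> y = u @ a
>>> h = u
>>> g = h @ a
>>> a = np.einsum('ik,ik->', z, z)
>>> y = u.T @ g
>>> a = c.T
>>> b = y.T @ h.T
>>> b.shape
(7, 29)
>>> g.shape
(29, 7)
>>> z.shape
(29, 13)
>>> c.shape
(31,)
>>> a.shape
(31,)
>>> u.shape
(29, 31)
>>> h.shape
(29, 31)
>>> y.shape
(31, 7)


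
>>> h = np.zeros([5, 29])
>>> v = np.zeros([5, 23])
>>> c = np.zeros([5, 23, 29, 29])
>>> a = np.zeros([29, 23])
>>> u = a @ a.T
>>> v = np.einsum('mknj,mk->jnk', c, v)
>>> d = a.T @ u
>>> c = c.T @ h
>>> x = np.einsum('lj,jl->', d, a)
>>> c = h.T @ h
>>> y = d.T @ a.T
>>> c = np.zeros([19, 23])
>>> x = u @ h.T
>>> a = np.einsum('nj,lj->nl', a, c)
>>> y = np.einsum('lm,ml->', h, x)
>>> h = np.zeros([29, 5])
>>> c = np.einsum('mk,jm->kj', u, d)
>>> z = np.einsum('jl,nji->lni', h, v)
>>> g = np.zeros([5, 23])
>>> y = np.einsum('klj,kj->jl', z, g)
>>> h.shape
(29, 5)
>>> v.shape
(29, 29, 23)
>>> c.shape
(29, 23)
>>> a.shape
(29, 19)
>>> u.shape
(29, 29)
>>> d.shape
(23, 29)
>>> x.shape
(29, 5)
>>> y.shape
(23, 29)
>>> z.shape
(5, 29, 23)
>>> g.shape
(5, 23)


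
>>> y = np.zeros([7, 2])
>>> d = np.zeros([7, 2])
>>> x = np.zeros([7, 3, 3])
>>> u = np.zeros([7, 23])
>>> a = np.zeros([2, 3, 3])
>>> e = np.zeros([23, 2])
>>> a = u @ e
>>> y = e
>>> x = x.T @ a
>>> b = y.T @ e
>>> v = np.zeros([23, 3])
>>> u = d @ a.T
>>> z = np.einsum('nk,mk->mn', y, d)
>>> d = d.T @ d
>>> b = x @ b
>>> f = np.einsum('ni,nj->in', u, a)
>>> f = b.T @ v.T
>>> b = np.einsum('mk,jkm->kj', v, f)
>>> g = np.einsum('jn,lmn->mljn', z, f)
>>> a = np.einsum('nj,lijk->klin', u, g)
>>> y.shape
(23, 2)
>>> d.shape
(2, 2)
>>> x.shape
(3, 3, 2)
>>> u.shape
(7, 7)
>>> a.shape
(23, 3, 2, 7)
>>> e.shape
(23, 2)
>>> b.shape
(3, 2)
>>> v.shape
(23, 3)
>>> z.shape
(7, 23)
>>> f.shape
(2, 3, 23)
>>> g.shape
(3, 2, 7, 23)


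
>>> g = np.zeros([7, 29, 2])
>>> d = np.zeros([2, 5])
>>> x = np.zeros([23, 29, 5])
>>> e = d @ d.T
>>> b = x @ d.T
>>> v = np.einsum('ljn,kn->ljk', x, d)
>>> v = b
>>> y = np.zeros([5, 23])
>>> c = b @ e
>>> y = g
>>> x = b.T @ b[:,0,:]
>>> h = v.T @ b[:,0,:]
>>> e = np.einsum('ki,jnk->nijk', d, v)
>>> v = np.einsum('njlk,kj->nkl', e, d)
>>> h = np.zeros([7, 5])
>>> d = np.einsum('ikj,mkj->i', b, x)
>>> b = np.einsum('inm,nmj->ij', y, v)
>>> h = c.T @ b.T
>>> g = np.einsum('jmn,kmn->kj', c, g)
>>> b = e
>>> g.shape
(7, 23)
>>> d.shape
(23,)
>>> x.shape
(2, 29, 2)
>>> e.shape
(29, 5, 23, 2)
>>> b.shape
(29, 5, 23, 2)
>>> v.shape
(29, 2, 23)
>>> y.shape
(7, 29, 2)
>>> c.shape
(23, 29, 2)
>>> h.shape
(2, 29, 7)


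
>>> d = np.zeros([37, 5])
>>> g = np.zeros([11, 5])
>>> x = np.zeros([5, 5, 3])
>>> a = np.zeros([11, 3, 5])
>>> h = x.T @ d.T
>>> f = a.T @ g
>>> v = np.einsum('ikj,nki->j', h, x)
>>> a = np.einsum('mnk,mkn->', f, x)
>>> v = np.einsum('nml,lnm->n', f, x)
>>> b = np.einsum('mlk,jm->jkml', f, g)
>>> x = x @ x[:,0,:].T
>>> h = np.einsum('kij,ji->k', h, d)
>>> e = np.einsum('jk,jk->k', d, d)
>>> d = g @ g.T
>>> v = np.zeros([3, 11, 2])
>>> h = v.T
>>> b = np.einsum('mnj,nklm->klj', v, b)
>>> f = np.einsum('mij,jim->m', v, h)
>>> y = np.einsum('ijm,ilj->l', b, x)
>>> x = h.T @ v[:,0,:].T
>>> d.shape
(11, 11)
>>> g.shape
(11, 5)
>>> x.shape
(3, 11, 3)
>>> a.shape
()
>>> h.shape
(2, 11, 3)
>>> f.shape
(3,)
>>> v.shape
(3, 11, 2)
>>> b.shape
(5, 5, 2)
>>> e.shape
(5,)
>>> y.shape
(5,)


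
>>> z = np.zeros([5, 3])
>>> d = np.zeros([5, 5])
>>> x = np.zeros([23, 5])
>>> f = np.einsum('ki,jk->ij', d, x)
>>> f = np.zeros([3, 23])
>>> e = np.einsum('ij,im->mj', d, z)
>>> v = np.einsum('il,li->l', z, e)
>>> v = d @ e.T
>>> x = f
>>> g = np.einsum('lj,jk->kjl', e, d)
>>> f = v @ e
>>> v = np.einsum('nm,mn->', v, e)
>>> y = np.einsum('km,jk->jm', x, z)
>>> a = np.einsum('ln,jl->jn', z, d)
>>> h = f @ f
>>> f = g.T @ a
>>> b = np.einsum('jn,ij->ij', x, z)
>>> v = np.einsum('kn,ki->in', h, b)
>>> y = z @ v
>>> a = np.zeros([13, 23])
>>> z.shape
(5, 3)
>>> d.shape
(5, 5)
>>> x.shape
(3, 23)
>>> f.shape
(3, 5, 3)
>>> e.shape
(3, 5)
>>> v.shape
(3, 5)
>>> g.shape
(5, 5, 3)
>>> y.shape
(5, 5)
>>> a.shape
(13, 23)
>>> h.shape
(5, 5)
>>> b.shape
(5, 3)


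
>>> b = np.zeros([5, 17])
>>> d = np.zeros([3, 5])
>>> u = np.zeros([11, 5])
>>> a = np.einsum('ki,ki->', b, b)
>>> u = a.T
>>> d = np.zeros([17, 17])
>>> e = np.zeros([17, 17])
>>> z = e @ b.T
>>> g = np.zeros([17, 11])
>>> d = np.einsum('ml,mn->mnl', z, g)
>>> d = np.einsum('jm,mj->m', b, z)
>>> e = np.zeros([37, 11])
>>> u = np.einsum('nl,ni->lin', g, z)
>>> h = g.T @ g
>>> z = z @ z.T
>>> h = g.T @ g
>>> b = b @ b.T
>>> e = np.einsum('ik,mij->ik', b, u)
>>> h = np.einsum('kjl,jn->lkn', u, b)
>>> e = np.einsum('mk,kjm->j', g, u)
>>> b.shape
(5, 5)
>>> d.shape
(17,)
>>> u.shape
(11, 5, 17)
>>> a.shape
()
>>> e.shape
(5,)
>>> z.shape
(17, 17)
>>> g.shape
(17, 11)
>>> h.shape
(17, 11, 5)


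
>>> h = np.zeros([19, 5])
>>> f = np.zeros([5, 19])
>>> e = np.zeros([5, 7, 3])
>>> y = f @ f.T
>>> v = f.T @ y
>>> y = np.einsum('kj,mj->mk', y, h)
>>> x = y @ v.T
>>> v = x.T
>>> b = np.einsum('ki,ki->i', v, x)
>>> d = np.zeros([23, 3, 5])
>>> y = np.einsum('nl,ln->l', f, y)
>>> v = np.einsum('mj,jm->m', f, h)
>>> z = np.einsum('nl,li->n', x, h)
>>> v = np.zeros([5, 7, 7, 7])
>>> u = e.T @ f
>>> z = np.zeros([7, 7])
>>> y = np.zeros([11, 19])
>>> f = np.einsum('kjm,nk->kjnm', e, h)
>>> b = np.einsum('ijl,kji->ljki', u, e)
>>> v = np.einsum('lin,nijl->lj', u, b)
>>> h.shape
(19, 5)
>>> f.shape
(5, 7, 19, 3)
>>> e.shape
(5, 7, 3)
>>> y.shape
(11, 19)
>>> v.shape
(3, 5)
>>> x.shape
(19, 19)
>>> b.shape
(19, 7, 5, 3)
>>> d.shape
(23, 3, 5)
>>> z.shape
(7, 7)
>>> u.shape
(3, 7, 19)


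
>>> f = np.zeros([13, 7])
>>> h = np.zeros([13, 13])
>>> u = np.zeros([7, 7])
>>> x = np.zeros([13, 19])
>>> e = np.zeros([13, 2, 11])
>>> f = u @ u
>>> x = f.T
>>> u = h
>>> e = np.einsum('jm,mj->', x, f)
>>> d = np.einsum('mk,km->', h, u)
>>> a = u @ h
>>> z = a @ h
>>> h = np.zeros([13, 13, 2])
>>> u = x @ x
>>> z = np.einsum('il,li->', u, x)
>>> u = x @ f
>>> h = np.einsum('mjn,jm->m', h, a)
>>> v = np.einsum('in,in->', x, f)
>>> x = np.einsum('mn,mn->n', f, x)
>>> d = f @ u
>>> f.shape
(7, 7)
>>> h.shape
(13,)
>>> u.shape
(7, 7)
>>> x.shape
(7,)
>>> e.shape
()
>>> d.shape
(7, 7)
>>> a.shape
(13, 13)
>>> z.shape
()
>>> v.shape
()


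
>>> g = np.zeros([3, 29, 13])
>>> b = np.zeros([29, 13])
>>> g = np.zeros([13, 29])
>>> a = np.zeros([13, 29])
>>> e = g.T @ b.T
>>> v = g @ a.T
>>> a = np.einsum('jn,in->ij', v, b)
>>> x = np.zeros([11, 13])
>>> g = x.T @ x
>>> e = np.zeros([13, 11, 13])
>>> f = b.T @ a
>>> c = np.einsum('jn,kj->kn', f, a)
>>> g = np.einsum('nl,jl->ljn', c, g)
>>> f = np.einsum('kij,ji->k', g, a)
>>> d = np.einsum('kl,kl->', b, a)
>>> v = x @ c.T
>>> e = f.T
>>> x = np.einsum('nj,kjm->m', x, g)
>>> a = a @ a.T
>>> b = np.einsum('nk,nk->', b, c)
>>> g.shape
(13, 13, 29)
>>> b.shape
()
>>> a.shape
(29, 29)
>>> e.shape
(13,)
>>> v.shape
(11, 29)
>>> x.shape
(29,)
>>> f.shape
(13,)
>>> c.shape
(29, 13)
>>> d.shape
()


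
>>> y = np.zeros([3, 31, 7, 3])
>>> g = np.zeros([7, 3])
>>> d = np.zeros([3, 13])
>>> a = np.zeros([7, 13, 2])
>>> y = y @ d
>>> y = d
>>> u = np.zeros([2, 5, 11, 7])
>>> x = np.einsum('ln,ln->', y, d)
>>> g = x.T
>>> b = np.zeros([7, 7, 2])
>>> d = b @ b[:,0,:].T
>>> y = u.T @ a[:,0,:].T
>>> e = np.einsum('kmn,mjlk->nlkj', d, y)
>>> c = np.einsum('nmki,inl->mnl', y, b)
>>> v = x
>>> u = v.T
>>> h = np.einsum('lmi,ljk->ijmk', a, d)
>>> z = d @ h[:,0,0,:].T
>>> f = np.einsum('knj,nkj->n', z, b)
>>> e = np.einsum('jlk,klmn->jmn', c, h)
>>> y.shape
(7, 11, 5, 7)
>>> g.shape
()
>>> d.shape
(7, 7, 7)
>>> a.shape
(7, 13, 2)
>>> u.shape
()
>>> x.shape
()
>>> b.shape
(7, 7, 2)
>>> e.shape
(11, 13, 7)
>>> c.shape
(11, 7, 2)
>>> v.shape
()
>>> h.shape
(2, 7, 13, 7)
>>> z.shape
(7, 7, 2)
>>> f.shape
(7,)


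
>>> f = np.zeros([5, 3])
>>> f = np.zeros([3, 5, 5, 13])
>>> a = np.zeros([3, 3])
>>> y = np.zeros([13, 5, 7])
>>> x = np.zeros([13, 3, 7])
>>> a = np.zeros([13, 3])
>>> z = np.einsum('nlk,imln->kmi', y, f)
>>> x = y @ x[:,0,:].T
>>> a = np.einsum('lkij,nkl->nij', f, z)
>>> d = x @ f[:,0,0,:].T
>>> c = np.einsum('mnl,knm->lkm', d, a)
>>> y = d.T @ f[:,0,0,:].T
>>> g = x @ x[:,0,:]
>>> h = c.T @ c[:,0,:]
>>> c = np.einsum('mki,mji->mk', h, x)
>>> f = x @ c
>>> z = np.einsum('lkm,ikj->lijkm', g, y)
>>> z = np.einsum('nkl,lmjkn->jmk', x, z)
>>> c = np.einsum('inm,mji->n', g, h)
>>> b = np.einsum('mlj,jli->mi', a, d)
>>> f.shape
(13, 5, 7)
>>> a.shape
(7, 5, 13)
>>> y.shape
(3, 5, 3)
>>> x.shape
(13, 5, 13)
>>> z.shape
(3, 3, 5)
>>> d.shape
(13, 5, 3)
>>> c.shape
(5,)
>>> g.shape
(13, 5, 13)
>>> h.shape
(13, 7, 13)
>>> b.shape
(7, 3)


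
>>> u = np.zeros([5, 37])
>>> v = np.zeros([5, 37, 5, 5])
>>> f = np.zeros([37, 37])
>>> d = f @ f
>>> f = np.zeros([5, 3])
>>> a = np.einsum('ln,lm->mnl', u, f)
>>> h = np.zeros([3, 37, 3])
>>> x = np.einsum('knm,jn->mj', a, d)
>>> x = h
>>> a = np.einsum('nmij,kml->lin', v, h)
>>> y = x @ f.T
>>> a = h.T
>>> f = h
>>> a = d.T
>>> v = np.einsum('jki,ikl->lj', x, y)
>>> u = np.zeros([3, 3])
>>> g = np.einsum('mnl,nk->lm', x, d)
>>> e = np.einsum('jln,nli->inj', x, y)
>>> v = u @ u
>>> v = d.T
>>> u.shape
(3, 3)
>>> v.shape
(37, 37)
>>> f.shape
(3, 37, 3)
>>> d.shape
(37, 37)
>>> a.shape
(37, 37)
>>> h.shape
(3, 37, 3)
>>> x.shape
(3, 37, 3)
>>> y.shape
(3, 37, 5)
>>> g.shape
(3, 3)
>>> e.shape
(5, 3, 3)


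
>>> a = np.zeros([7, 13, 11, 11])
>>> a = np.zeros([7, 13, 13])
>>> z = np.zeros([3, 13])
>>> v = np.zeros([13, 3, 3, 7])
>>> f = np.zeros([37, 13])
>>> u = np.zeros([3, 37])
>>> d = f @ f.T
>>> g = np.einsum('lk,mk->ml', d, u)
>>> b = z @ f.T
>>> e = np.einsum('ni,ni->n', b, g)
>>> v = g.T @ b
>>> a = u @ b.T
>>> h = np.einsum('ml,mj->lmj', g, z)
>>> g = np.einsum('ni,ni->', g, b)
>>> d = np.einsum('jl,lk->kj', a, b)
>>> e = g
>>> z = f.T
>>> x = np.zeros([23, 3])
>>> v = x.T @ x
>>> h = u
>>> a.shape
(3, 3)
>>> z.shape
(13, 37)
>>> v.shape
(3, 3)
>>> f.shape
(37, 13)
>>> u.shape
(3, 37)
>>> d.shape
(37, 3)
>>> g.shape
()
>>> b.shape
(3, 37)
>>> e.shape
()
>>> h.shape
(3, 37)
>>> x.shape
(23, 3)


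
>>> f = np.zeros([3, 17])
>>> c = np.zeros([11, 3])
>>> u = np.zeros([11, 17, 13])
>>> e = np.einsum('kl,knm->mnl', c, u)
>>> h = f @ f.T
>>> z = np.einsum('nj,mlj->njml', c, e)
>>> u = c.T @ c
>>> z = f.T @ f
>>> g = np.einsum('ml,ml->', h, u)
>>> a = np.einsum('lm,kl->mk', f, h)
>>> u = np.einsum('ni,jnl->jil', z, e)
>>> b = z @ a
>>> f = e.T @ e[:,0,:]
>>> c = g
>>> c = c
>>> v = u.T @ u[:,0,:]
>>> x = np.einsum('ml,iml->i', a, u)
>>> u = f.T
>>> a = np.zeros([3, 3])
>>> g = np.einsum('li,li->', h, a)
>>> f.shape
(3, 17, 3)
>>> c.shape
()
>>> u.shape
(3, 17, 3)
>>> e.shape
(13, 17, 3)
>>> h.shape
(3, 3)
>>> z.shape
(17, 17)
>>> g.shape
()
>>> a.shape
(3, 3)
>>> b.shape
(17, 3)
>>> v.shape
(3, 17, 3)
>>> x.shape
(13,)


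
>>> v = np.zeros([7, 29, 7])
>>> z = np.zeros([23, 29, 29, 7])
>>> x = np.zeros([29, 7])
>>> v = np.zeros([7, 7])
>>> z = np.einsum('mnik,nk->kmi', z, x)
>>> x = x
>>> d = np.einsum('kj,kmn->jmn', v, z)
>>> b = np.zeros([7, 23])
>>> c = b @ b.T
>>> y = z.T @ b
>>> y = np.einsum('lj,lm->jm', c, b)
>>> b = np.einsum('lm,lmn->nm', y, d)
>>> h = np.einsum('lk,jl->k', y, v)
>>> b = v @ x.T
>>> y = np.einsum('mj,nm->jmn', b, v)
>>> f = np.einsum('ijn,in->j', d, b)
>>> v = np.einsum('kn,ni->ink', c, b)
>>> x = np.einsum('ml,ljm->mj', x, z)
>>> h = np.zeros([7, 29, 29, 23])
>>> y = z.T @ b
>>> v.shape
(29, 7, 7)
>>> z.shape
(7, 23, 29)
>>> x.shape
(29, 23)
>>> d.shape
(7, 23, 29)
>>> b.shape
(7, 29)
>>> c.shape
(7, 7)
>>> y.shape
(29, 23, 29)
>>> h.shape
(7, 29, 29, 23)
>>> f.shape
(23,)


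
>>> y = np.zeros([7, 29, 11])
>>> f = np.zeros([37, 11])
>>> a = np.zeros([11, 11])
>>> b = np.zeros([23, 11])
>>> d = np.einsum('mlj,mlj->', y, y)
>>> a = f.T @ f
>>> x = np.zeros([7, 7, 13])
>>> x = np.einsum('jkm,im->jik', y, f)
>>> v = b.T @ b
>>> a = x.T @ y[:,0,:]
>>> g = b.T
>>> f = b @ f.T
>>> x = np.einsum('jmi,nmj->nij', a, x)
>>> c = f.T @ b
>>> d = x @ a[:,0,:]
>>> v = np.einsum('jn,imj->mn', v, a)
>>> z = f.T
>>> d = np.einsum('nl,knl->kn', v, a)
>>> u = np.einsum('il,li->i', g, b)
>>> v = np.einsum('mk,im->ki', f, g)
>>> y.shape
(7, 29, 11)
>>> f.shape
(23, 37)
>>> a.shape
(29, 37, 11)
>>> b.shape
(23, 11)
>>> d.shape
(29, 37)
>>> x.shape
(7, 11, 29)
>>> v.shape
(37, 11)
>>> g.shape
(11, 23)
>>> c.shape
(37, 11)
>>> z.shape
(37, 23)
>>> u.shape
(11,)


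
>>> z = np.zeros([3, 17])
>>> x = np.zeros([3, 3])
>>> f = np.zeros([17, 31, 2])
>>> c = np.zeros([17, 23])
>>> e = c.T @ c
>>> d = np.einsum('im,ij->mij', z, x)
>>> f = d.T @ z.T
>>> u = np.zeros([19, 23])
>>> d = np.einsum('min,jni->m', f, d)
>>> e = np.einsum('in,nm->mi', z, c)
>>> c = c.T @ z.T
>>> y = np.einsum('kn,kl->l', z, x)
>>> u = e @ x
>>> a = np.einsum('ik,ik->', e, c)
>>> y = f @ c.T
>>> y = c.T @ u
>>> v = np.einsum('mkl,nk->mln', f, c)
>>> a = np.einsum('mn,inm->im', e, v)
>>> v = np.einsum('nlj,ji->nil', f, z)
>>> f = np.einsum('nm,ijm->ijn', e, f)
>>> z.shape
(3, 17)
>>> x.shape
(3, 3)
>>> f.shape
(3, 3, 23)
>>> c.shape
(23, 3)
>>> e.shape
(23, 3)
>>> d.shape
(3,)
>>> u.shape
(23, 3)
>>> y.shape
(3, 3)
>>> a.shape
(3, 23)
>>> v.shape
(3, 17, 3)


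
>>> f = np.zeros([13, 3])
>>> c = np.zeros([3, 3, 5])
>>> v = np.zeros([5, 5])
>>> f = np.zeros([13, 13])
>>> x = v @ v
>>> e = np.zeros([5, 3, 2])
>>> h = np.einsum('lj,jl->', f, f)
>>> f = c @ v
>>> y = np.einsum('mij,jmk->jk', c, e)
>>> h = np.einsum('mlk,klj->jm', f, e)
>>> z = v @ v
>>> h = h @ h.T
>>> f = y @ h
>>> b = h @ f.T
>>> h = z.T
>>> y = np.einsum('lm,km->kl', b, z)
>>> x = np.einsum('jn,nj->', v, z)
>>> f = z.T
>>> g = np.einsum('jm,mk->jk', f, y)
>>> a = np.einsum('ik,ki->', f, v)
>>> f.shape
(5, 5)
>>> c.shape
(3, 3, 5)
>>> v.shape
(5, 5)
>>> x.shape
()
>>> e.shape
(5, 3, 2)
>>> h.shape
(5, 5)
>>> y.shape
(5, 2)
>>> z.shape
(5, 5)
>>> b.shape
(2, 5)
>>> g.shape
(5, 2)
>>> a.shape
()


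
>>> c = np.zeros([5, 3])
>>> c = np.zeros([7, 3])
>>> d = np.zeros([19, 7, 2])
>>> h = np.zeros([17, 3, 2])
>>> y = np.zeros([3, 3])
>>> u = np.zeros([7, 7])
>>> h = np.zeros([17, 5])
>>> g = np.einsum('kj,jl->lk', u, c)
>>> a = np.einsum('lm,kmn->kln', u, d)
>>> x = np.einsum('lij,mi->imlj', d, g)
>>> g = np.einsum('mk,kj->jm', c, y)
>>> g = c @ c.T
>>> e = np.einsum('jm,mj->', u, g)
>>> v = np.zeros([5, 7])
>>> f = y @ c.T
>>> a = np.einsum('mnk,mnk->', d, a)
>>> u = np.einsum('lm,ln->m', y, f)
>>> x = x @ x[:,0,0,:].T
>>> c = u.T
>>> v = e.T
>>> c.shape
(3,)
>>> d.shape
(19, 7, 2)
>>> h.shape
(17, 5)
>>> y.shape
(3, 3)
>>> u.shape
(3,)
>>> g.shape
(7, 7)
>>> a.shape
()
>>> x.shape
(7, 3, 19, 7)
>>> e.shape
()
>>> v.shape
()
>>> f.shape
(3, 7)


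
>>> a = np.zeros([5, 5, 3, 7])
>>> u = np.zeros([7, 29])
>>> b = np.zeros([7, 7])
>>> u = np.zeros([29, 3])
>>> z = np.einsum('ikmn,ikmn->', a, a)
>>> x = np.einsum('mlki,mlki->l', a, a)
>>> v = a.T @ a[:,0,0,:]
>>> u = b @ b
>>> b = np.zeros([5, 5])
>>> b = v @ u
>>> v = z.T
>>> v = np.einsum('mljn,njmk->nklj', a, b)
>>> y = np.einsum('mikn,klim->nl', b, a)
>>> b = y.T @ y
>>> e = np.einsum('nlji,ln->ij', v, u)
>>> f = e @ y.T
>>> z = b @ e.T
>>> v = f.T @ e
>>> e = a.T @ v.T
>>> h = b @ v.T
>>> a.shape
(5, 5, 3, 7)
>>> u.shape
(7, 7)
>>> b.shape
(5, 5)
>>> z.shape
(5, 3)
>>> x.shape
(5,)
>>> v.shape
(7, 5)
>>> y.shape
(7, 5)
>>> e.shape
(7, 3, 5, 7)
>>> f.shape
(3, 7)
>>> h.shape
(5, 7)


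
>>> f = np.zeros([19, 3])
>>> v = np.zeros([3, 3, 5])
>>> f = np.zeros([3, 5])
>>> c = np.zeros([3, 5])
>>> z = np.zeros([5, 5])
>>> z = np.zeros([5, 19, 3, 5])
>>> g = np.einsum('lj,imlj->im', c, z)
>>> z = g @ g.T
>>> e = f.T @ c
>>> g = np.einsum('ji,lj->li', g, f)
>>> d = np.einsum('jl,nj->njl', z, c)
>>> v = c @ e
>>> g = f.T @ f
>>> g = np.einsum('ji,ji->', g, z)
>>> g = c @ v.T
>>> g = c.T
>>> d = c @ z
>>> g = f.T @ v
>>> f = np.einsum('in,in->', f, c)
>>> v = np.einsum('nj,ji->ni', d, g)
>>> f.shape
()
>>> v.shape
(3, 5)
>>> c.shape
(3, 5)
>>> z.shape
(5, 5)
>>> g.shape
(5, 5)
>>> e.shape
(5, 5)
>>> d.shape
(3, 5)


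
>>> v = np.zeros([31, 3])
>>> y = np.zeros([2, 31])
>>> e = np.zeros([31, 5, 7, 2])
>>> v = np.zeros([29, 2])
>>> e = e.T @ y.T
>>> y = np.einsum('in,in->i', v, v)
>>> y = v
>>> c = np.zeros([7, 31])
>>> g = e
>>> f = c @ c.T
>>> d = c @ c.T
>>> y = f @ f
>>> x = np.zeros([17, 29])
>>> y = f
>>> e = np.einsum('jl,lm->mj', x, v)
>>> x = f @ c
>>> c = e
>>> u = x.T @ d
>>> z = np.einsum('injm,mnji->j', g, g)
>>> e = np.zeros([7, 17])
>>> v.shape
(29, 2)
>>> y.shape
(7, 7)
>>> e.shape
(7, 17)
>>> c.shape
(2, 17)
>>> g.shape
(2, 7, 5, 2)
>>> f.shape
(7, 7)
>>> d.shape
(7, 7)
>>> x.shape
(7, 31)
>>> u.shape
(31, 7)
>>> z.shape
(5,)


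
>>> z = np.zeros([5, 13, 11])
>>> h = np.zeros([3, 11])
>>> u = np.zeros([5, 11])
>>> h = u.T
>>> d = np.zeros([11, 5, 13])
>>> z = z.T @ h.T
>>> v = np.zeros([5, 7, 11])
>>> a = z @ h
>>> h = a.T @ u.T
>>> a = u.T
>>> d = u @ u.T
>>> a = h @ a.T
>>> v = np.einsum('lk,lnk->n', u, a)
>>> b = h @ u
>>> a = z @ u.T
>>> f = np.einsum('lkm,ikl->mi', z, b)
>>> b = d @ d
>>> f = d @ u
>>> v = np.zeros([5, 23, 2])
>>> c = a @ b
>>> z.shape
(11, 13, 11)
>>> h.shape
(5, 13, 5)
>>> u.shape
(5, 11)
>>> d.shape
(5, 5)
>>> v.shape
(5, 23, 2)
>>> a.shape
(11, 13, 5)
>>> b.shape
(5, 5)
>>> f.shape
(5, 11)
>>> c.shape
(11, 13, 5)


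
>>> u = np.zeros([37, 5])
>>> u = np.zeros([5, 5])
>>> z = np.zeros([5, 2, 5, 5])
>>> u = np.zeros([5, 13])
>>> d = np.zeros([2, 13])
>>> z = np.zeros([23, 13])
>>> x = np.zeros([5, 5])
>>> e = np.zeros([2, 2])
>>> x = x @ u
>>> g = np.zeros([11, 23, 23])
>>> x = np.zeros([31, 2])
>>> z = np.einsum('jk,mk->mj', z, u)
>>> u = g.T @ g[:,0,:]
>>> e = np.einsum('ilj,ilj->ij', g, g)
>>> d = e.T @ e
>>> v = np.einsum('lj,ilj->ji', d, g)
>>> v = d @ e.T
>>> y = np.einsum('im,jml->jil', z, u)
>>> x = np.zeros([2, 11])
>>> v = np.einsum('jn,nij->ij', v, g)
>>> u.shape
(23, 23, 23)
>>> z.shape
(5, 23)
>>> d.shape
(23, 23)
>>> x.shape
(2, 11)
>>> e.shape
(11, 23)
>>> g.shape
(11, 23, 23)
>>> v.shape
(23, 23)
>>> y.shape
(23, 5, 23)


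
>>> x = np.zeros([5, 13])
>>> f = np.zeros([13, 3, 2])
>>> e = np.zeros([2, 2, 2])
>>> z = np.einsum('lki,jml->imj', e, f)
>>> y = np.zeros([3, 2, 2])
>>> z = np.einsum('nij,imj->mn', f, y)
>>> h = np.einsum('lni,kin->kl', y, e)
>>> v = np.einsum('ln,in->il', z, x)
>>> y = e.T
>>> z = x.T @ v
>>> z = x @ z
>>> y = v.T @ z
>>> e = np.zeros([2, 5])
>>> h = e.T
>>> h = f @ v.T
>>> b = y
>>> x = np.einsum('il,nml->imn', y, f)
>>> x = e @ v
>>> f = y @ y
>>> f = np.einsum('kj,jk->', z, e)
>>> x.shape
(2, 2)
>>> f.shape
()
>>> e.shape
(2, 5)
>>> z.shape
(5, 2)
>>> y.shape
(2, 2)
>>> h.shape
(13, 3, 5)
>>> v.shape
(5, 2)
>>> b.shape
(2, 2)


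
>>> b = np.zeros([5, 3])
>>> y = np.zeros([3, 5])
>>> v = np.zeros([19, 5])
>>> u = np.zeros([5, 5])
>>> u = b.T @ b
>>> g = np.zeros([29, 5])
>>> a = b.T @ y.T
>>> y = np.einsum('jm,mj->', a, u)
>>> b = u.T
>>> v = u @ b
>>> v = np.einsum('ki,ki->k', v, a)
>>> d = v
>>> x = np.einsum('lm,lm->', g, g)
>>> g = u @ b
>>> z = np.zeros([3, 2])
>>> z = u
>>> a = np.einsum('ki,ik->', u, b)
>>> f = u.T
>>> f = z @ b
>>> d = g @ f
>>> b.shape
(3, 3)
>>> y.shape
()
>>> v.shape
(3,)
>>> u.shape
(3, 3)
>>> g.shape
(3, 3)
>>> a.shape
()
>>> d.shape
(3, 3)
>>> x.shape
()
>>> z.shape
(3, 3)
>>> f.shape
(3, 3)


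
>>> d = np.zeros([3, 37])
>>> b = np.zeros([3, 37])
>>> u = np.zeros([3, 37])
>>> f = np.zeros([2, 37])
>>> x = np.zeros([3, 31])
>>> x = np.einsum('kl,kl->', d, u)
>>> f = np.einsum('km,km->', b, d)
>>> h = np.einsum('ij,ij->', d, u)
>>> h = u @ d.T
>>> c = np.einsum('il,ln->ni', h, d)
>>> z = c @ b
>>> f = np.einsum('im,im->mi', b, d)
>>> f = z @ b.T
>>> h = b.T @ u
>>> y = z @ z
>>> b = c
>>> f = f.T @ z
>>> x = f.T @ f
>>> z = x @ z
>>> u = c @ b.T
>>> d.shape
(3, 37)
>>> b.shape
(37, 3)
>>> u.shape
(37, 37)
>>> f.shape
(3, 37)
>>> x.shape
(37, 37)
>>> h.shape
(37, 37)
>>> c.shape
(37, 3)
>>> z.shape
(37, 37)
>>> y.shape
(37, 37)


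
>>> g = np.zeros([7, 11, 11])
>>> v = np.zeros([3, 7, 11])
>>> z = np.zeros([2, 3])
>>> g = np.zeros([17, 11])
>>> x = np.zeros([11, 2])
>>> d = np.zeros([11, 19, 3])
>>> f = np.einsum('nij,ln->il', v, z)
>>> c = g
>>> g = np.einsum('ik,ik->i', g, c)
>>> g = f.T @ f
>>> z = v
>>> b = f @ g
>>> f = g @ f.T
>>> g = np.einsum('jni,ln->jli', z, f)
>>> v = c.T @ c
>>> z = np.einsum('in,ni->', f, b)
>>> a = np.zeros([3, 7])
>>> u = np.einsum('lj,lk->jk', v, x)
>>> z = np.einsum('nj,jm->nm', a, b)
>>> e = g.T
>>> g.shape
(3, 2, 11)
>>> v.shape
(11, 11)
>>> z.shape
(3, 2)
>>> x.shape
(11, 2)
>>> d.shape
(11, 19, 3)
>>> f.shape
(2, 7)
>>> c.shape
(17, 11)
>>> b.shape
(7, 2)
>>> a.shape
(3, 7)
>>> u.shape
(11, 2)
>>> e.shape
(11, 2, 3)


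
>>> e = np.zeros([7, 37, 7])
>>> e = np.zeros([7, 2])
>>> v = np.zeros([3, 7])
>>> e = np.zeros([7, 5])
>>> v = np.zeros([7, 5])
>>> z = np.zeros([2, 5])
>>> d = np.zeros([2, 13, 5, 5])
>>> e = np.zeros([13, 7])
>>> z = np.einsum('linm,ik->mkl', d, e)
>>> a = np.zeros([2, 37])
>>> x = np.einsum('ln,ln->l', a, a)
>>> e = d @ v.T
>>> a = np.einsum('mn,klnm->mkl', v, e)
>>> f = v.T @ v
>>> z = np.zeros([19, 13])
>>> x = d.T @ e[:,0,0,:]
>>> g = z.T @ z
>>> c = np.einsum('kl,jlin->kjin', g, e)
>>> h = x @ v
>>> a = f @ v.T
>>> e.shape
(2, 13, 5, 7)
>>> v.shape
(7, 5)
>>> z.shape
(19, 13)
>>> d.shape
(2, 13, 5, 5)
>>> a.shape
(5, 7)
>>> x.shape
(5, 5, 13, 7)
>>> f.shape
(5, 5)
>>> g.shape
(13, 13)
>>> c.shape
(13, 2, 5, 7)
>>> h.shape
(5, 5, 13, 5)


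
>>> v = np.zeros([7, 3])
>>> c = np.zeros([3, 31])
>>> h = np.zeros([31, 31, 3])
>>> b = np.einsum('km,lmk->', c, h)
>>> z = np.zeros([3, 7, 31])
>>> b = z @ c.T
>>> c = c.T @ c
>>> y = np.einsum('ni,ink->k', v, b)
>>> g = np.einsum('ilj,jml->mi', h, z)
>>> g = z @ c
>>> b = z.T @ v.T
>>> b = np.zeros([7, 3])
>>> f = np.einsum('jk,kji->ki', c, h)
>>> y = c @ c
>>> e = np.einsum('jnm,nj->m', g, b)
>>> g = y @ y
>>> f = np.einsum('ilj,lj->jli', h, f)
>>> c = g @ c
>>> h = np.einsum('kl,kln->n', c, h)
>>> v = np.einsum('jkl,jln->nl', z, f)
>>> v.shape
(31, 31)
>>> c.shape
(31, 31)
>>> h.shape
(3,)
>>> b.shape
(7, 3)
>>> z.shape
(3, 7, 31)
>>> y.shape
(31, 31)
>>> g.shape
(31, 31)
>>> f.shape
(3, 31, 31)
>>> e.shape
(31,)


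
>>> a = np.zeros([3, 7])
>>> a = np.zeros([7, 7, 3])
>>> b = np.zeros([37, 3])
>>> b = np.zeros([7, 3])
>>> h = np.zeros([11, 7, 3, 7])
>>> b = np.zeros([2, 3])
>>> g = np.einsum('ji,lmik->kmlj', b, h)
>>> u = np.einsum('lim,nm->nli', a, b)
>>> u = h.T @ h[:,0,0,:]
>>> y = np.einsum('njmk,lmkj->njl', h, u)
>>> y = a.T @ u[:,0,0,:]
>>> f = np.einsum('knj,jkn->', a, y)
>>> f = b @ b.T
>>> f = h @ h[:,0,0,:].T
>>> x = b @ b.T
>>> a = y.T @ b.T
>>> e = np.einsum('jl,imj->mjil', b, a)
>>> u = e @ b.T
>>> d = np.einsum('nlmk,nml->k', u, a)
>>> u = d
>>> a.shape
(7, 7, 2)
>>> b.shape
(2, 3)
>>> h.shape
(11, 7, 3, 7)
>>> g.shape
(7, 7, 11, 2)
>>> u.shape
(2,)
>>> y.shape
(3, 7, 7)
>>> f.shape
(11, 7, 3, 11)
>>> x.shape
(2, 2)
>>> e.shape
(7, 2, 7, 3)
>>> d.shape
(2,)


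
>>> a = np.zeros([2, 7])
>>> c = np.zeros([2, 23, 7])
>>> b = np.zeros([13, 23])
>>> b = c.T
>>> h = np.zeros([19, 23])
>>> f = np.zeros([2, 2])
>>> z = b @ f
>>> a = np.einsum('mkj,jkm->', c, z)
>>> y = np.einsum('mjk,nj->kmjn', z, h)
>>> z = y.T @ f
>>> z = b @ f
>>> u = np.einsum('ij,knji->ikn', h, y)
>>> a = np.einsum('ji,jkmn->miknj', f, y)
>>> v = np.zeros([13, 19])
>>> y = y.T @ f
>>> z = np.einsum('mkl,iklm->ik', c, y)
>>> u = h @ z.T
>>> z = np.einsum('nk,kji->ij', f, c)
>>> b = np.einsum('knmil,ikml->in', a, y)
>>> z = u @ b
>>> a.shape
(23, 2, 7, 19, 2)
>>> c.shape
(2, 23, 7)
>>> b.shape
(19, 2)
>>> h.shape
(19, 23)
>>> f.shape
(2, 2)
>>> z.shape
(19, 2)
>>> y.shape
(19, 23, 7, 2)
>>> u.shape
(19, 19)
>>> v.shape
(13, 19)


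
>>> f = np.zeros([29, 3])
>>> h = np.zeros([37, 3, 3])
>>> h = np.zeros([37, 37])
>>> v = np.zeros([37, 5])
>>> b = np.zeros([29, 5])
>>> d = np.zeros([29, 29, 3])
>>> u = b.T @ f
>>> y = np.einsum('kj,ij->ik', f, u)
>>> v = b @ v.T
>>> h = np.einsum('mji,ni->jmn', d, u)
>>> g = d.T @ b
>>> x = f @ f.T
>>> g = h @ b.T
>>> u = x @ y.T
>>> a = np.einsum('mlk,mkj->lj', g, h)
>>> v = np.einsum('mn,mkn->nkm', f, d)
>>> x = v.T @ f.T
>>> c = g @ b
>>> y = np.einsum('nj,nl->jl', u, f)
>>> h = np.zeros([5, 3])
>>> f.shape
(29, 3)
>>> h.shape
(5, 3)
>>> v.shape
(3, 29, 29)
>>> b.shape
(29, 5)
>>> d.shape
(29, 29, 3)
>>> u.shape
(29, 5)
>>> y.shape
(5, 3)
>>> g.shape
(29, 29, 29)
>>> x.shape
(29, 29, 29)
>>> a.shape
(29, 5)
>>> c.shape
(29, 29, 5)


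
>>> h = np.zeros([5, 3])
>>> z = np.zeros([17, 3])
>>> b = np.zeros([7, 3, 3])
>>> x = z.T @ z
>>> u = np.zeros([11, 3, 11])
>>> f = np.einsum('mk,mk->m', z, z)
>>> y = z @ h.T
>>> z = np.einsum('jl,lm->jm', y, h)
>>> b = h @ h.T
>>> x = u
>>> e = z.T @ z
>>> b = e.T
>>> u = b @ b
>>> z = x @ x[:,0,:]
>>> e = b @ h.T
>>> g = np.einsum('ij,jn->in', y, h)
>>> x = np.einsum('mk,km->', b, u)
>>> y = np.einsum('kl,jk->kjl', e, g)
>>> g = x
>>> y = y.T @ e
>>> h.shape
(5, 3)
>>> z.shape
(11, 3, 11)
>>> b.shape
(3, 3)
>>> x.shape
()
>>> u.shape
(3, 3)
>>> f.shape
(17,)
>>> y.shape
(5, 17, 5)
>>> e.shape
(3, 5)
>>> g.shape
()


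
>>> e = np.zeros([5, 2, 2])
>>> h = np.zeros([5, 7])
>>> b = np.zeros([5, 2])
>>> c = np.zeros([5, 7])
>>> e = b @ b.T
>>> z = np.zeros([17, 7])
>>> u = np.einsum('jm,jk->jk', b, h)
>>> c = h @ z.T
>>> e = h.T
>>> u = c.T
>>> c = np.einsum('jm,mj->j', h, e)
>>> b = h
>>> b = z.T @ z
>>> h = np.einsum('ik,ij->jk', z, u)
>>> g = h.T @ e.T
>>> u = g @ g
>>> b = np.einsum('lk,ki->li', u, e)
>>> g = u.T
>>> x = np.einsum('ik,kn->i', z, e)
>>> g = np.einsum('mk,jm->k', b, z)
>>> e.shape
(7, 5)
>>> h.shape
(5, 7)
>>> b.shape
(7, 5)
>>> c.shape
(5,)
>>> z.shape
(17, 7)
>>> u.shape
(7, 7)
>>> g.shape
(5,)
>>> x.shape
(17,)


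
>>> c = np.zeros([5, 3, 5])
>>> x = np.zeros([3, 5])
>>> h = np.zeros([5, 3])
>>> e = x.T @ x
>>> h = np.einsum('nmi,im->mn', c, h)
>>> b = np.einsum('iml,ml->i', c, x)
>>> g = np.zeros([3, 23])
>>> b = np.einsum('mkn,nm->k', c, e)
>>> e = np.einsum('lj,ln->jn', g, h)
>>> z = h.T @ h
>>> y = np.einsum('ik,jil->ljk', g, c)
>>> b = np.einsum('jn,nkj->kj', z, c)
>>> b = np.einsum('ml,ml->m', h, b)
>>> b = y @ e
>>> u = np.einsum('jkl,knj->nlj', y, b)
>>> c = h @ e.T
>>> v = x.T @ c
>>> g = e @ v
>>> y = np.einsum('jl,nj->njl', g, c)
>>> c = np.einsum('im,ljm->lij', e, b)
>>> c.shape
(5, 23, 5)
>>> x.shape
(3, 5)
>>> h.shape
(3, 5)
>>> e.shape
(23, 5)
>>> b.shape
(5, 5, 5)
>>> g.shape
(23, 23)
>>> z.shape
(5, 5)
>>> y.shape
(3, 23, 23)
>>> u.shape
(5, 23, 5)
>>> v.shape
(5, 23)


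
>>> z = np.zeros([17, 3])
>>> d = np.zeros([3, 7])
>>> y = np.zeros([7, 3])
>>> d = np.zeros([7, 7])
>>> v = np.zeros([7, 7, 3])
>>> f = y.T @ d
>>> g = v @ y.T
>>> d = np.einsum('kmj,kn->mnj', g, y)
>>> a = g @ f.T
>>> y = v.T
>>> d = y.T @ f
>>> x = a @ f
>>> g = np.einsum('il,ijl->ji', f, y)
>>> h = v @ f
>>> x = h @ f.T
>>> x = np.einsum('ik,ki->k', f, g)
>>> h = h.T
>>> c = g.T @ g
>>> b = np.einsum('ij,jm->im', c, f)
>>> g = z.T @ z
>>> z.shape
(17, 3)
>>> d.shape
(7, 7, 7)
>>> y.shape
(3, 7, 7)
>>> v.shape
(7, 7, 3)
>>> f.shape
(3, 7)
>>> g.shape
(3, 3)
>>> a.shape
(7, 7, 3)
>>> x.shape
(7,)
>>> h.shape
(7, 7, 7)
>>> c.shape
(3, 3)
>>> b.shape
(3, 7)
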